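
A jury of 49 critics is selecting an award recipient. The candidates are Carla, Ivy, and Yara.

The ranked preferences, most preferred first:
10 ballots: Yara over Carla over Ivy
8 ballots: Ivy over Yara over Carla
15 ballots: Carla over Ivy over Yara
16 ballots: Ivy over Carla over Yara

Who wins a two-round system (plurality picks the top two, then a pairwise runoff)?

Round 1 first-place votes: Carla 15, Ivy 24, Yara 10. Ivy and Carla advance.
Runoff: Ivy is ranked above Carla on 24 ballots, Carla above Ivy on 25.

Carla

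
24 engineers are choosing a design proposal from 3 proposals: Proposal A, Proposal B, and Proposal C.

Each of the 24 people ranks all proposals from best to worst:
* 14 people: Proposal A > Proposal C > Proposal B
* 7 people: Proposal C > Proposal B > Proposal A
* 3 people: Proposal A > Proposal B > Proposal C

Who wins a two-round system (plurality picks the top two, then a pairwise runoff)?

Proposal A

Round 1 first-place votes: Proposal A 17, Proposal B 0, Proposal C 7. Proposal A and Proposal C advance.
Runoff: Proposal A is ranked above Proposal C on 17 ballots, Proposal C above Proposal A on 7.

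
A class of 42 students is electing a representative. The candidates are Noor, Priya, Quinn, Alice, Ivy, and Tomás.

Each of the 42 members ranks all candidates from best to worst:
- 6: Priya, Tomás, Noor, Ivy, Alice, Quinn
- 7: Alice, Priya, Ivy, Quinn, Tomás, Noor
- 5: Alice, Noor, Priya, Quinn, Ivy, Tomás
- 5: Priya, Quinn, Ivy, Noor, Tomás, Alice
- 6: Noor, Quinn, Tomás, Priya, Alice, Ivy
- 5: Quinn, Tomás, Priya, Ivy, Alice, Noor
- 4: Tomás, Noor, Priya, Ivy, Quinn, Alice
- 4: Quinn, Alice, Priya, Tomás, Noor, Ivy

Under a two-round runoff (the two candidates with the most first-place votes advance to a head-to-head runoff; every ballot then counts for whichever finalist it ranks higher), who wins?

Priya

Round 1 first-place votes: Noor 6, Priya 11, Quinn 9, Alice 12, Ivy 0, Tomás 4. Alice and Priya advance.
Runoff: Alice is ranked above Priya on 16 ballots, Priya above Alice on 26.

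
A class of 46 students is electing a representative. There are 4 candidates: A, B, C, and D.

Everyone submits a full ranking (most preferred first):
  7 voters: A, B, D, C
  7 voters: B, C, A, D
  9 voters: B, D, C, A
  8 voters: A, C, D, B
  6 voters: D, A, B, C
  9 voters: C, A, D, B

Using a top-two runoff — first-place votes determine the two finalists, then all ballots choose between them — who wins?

Round 1 first-place votes: A 15, B 16, C 9, D 6. B and A advance.
Runoff: B is ranked above A on 16 ballots, A above B on 30.

A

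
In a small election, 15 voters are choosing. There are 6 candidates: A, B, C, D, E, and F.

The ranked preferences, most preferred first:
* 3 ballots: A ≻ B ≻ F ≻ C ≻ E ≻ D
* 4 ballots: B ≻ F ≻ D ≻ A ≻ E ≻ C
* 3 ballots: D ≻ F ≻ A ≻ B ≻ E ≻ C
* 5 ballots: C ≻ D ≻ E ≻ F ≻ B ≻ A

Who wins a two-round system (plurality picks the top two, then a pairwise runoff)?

Round 1 first-place votes: A 3, B 4, C 5, D 3, E 0, F 0. C and B advance.
Runoff: C is ranked above B on 5 ballots, B above C on 10.

B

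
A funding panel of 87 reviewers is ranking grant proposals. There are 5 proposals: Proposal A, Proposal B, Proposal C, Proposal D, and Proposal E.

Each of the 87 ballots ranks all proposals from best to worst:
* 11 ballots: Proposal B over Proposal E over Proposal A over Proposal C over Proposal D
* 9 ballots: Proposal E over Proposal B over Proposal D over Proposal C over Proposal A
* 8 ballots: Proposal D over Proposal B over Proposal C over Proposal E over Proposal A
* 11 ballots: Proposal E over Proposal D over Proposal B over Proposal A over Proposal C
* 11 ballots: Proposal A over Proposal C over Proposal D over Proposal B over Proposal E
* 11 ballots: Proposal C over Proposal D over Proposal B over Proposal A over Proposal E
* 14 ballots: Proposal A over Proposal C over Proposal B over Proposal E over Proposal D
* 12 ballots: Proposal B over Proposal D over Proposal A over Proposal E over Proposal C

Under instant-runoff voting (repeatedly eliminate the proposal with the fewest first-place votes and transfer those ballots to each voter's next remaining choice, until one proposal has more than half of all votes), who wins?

Round 1: Proposal A 25, Proposal B 23, Proposal C 11, Proposal D 8, Proposal E 20. Proposal D eliminated.
Round 2: Proposal A 25, Proposal B 31, Proposal C 11, Proposal E 20. Proposal C eliminated.
Round 3: Proposal A 25, Proposal B 42, Proposal E 20. Proposal E eliminated.
Round 4: Proposal A 25, Proposal B 62. Proposal B has a majority (≥44).

Proposal B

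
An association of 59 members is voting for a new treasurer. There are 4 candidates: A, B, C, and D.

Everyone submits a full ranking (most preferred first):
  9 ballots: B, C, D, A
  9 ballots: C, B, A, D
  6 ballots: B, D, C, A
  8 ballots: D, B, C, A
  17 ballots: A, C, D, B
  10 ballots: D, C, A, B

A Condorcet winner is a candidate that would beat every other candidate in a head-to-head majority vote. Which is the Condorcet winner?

C

C vs A: 42–17
C vs B: 36–23
C vs D: 35–24
C beats every other candidate.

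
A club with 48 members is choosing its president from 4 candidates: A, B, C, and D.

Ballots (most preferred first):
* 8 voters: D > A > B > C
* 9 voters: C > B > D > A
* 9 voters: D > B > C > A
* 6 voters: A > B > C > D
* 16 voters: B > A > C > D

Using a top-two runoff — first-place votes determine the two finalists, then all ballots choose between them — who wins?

B

Round 1 first-place votes: A 6, B 16, C 9, D 17. D and B advance.
Runoff: D is ranked above B on 17 ballots, B above D on 31.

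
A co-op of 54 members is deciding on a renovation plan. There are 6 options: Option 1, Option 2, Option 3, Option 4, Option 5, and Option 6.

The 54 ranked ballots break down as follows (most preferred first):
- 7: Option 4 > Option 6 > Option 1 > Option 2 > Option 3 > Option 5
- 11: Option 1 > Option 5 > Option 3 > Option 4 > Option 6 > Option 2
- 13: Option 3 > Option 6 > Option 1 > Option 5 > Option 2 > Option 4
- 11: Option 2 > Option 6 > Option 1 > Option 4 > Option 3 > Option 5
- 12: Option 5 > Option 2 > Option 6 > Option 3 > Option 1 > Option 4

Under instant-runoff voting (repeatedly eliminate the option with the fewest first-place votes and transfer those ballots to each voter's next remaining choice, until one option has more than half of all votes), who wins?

Option 1

Round 1: Option 1 11, Option 2 11, Option 3 13, Option 4 7, Option 5 12, Option 6 0. Option 6 eliminated.
Round 2: Option 1 11, Option 2 11, Option 3 13, Option 4 7, Option 5 12. Option 4 eliminated.
Round 3: Option 1 18, Option 2 11, Option 3 13, Option 5 12. Option 2 eliminated.
Round 4: Option 1 29, Option 3 13, Option 5 12. Option 1 has a majority (≥28).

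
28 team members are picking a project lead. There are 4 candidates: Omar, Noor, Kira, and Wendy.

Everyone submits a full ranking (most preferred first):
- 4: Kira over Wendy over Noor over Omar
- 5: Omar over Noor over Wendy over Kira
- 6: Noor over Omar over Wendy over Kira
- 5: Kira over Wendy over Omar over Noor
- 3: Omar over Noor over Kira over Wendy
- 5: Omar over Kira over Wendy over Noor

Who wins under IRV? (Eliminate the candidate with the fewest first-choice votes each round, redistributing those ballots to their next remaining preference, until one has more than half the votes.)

Round 1: Omar 13, Noor 6, Kira 9, Wendy 0. Wendy eliminated.
Round 2: Omar 13, Noor 6, Kira 9. Noor eliminated.
Round 3: Omar 19, Kira 9. Omar has a majority (≥15).

Omar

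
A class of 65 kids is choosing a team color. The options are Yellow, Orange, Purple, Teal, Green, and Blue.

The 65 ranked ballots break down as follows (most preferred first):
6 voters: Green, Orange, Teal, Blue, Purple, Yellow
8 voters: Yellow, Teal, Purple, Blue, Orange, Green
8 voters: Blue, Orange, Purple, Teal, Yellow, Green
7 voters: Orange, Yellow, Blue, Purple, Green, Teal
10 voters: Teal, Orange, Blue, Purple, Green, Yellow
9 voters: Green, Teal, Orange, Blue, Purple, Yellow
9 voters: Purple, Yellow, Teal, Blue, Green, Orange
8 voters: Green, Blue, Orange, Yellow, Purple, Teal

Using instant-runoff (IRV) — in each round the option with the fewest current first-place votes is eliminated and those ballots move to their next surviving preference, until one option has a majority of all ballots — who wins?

Purple

Round 1: Yellow 8, Orange 7, Purple 9, Teal 10, Green 23, Blue 8. Orange eliminated.
Round 2: Yellow 15, Purple 9, Teal 10, Green 23, Blue 8. Blue eliminated.
Round 3: Yellow 15, Purple 17, Teal 10, Green 23. Teal eliminated.
Round 4: Yellow 15, Purple 27, Green 23. Yellow eliminated.
Round 5: Purple 42, Green 23. Purple has a majority (≥33).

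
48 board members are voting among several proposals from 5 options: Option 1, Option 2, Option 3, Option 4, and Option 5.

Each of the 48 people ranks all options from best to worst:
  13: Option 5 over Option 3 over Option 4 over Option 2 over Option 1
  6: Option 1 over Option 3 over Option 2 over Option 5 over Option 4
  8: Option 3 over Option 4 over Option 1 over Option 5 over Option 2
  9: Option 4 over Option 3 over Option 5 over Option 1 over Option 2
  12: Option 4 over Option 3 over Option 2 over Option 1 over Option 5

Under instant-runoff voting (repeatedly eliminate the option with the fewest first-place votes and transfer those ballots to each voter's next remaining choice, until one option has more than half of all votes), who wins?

Round 1: Option 1 6, Option 2 0, Option 3 8, Option 4 21, Option 5 13. Option 2 eliminated.
Round 2: Option 1 6, Option 3 8, Option 4 21, Option 5 13. Option 1 eliminated.
Round 3: Option 3 14, Option 4 21, Option 5 13. Option 5 eliminated.
Round 4: Option 3 27, Option 4 21. Option 3 has a majority (≥25).

Option 3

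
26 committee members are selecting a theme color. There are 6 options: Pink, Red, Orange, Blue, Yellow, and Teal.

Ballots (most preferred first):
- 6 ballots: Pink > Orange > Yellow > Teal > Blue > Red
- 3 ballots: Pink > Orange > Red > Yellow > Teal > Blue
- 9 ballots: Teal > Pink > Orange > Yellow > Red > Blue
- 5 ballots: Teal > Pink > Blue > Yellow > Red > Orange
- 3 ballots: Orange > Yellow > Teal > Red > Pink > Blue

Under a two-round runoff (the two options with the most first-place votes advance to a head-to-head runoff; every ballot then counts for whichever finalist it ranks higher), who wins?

Teal

Round 1 first-place votes: Pink 9, Red 0, Orange 3, Blue 0, Yellow 0, Teal 14. Teal and Pink advance.
Runoff: Teal is ranked above Pink on 17 ballots, Pink above Teal on 9.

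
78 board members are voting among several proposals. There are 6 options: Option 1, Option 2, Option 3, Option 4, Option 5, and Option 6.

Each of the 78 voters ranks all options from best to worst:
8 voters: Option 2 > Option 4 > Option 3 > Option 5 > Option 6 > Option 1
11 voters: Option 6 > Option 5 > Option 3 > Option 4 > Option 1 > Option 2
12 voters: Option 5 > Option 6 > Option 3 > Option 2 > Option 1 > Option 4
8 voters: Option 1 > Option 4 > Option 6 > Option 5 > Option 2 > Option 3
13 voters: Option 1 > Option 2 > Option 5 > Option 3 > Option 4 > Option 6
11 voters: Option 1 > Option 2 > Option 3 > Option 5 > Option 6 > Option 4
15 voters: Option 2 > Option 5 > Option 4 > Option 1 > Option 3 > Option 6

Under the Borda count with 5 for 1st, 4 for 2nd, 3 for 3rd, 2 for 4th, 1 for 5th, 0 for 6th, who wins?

Option 5

Option 1: 8×0 + 11×1 + 12×1 + 8×5 + 13×5 + 11×5 + 15×2 = 213
Option 2: 8×5 + 11×0 + 12×2 + 8×1 + 13×4 + 11×4 + 15×5 = 243
Option 3: 8×3 + 11×3 + 12×3 + 8×0 + 13×2 + 11×3 + 15×1 = 167
Option 4: 8×4 + 11×2 + 12×0 + 8×4 + 13×1 + 11×0 + 15×3 = 144
Option 5: 8×2 + 11×4 + 12×5 + 8×2 + 13×3 + 11×2 + 15×4 = 257
Option 6: 8×1 + 11×5 + 12×4 + 8×3 + 13×0 + 11×1 + 15×0 = 146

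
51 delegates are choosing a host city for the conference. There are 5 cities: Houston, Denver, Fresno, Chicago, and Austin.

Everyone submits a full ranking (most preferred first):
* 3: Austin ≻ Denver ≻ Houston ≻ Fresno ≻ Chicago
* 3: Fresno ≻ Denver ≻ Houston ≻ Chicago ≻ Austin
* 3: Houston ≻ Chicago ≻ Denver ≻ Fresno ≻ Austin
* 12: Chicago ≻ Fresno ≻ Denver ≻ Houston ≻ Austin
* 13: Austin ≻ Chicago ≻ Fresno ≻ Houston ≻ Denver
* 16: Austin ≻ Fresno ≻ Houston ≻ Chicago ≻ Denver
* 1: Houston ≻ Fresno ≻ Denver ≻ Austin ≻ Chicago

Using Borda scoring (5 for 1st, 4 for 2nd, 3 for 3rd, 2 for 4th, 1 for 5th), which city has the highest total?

Houston: 3×3 + 3×3 + 3×5 + 12×2 + 13×2 + 16×3 + 1×5 = 136
Denver: 3×4 + 3×4 + 3×3 + 12×3 + 13×1 + 16×1 + 1×3 = 101
Fresno: 3×2 + 3×5 + 3×2 + 12×4 + 13×3 + 16×4 + 1×4 = 182
Chicago: 3×1 + 3×2 + 3×4 + 12×5 + 13×4 + 16×2 + 1×1 = 166
Austin: 3×5 + 3×1 + 3×1 + 12×1 + 13×5 + 16×5 + 1×2 = 180

Fresno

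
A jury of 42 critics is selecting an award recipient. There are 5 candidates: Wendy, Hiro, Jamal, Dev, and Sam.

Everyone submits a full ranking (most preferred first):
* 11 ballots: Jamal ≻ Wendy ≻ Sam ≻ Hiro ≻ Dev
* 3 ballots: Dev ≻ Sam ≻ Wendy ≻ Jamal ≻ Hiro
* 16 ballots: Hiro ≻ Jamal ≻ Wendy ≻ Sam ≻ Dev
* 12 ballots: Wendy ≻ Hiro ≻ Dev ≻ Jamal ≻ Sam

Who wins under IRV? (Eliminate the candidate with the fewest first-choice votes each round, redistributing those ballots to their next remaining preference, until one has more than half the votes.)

Round 1: Wendy 12, Hiro 16, Jamal 11, Dev 3, Sam 0. Sam eliminated.
Round 2: Wendy 12, Hiro 16, Jamal 11, Dev 3. Dev eliminated.
Round 3: Wendy 15, Hiro 16, Jamal 11. Jamal eliminated.
Round 4: Wendy 26, Hiro 16. Wendy has a majority (≥22).

Wendy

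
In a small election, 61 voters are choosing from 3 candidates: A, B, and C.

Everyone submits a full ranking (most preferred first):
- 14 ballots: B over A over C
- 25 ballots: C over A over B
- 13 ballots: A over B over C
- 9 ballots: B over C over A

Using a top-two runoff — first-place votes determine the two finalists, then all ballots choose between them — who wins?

Round 1 first-place votes: A 13, B 23, C 25. C and B advance.
Runoff: C is ranked above B on 25 ballots, B above C on 36.

B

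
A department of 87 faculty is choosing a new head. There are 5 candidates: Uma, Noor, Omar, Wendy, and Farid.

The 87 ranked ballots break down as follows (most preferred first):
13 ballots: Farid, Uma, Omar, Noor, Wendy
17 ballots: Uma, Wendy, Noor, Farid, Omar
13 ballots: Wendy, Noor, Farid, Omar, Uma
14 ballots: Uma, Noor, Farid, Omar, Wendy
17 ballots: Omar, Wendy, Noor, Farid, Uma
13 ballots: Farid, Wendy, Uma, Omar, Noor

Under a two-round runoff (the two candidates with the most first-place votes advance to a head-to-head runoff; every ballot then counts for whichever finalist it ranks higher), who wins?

Farid

Round 1 first-place votes: Uma 31, Noor 0, Omar 17, Wendy 13, Farid 26. Uma and Farid advance.
Runoff: Uma is ranked above Farid on 31 ballots, Farid above Uma on 56.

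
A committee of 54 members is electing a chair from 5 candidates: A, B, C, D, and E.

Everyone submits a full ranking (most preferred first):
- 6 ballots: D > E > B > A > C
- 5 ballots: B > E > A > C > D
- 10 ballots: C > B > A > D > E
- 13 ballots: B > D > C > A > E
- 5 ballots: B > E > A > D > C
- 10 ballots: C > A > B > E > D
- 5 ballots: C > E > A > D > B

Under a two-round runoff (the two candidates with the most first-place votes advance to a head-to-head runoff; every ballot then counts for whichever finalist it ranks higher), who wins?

Round 1 first-place votes: A 0, B 23, C 25, D 6, E 0. C and B advance.
Runoff: C is ranked above B on 25 ballots, B above C on 29.

B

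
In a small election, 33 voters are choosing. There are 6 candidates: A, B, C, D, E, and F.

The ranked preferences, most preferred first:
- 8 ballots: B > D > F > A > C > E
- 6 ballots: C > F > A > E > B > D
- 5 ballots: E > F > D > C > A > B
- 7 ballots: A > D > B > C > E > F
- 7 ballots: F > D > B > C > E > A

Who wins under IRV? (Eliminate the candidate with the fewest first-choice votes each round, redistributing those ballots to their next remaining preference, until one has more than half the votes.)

F

Round 1: A 7, B 8, C 6, D 0, E 5, F 7. D eliminated.
Round 2: A 7, B 8, C 6, E 5, F 7. E eliminated.
Round 3: A 7, B 8, C 6, F 12. C eliminated.
Round 4: A 7, B 8, F 18. F has a majority (≥17).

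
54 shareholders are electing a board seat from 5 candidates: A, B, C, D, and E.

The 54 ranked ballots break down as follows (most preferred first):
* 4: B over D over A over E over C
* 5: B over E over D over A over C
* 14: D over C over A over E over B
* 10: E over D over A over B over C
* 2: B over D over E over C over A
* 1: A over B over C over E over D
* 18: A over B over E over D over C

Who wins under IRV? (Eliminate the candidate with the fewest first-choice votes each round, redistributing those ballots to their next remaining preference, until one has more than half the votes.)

D

Round 1: A 19, B 11, C 0, D 14, E 10. C eliminated.
Round 2: A 19, B 11, D 14, E 10. E eliminated.
Round 3: A 19, B 11, D 24. B eliminated.
Round 4: A 19, D 35. D has a majority (≥28).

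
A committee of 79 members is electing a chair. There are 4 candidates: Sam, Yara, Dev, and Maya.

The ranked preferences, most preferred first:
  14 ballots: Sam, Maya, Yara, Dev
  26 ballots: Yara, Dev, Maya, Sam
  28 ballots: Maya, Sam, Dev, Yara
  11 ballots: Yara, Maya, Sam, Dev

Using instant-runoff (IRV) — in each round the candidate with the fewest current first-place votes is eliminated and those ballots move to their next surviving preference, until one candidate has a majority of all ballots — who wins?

Round 1: Sam 14, Yara 37, Dev 0, Maya 28. Dev eliminated.
Round 2: Sam 14, Yara 37, Maya 28. Sam eliminated.
Round 3: Yara 37, Maya 42. Maya has a majority (≥40).

Maya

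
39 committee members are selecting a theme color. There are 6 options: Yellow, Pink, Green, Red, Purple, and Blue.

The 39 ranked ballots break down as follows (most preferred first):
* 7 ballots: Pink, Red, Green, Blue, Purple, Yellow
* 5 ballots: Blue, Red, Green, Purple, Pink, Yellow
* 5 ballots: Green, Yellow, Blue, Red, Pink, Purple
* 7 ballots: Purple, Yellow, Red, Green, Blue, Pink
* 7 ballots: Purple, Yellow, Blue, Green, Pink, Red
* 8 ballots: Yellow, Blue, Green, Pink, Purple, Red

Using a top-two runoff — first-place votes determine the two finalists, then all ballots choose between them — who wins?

Round 1 first-place votes: Yellow 8, Pink 7, Green 5, Red 0, Purple 14, Blue 5. Purple and Yellow advance.
Runoff: Purple is ranked above Yellow on 26 ballots, Yellow above Purple on 13.

Purple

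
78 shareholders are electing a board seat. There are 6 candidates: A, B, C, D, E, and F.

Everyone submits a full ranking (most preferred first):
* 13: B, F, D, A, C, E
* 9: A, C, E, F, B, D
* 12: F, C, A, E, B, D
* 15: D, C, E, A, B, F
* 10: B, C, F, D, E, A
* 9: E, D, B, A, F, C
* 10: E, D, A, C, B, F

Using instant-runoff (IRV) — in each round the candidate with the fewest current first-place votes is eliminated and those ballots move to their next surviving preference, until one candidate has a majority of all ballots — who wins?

E

Round 1: A 9, B 23, C 0, D 15, E 19, F 12. C eliminated.
Round 2: A 9, B 23, D 15, E 19, F 12. A eliminated.
Round 3: B 23, D 15, E 28, F 12. F eliminated.
Round 4: B 23, D 15, E 40. E has a majority (≥40).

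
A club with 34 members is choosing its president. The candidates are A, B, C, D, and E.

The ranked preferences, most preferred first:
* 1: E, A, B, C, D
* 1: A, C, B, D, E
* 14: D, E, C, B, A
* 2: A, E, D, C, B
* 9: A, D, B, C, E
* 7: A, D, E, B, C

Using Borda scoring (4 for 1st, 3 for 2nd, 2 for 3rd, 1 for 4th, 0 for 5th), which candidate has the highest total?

A: 1×3 + 1×4 + 14×0 + 2×4 + 9×4 + 7×4 = 79
B: 1×2 + 1×2 + 14×1 + 2×0 + 9×2 + 7×1 = 43
C: 1×1 + 1×3 + 14×2 + 2×1 + 9×1 + 7×0 = 43
D: 1×0 + 1×1 + 14×4 + 2×2 + 9×3 + 7×3 = 109
E: 1×4 + 1×0 + 14×3 + 2×3 + 9×0 + 7×2 = 66

D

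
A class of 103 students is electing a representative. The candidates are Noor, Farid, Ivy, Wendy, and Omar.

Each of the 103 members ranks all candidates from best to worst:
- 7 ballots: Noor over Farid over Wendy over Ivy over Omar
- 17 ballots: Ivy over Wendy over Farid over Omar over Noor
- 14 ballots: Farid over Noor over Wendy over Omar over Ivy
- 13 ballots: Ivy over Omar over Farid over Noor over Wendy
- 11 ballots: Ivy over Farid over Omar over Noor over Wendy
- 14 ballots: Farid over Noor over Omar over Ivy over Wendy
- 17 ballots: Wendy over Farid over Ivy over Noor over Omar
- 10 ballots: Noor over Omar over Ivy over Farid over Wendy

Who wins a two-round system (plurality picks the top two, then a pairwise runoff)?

Farid

Round 1 first-place votes: Noor 17, Farid 28, Ivy 41, Wendy 17, Omar 0. Ivy and Farid advance.
Runoff: Ivy is ranked above Farid on 51 ballots, Farid above Ivy on 52.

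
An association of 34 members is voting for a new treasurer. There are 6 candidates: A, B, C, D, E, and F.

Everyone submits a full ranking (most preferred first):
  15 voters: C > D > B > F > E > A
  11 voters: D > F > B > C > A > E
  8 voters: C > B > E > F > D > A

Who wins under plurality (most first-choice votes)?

C

First-place votes: A 0, B 0, C 23, D 11, E 0, F 0.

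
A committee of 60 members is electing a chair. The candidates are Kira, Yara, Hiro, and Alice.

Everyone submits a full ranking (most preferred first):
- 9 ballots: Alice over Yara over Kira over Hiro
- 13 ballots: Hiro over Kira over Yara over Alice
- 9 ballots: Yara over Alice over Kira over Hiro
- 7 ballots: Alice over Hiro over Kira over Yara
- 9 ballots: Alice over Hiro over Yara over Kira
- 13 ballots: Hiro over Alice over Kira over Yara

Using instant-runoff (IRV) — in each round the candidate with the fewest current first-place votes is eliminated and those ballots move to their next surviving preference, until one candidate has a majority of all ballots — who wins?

Round 1: Kira 0, Yara 9, Hiro 26, Alice 25. Kira eliminated.
Round 2: Yara 9, Hiro 26, Alice 25. Yara eliminated.
Round 3: Hiro 26, Alice 34. Alice has a majority (≥31).

Alice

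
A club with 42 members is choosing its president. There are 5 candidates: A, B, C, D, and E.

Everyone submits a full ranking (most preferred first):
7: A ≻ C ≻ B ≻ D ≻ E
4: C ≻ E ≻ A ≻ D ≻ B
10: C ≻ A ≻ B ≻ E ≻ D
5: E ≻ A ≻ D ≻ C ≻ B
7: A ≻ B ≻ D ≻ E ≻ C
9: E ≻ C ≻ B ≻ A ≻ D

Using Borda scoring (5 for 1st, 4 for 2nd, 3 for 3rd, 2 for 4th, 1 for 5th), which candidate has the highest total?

A: 7×5 + 4×3 + 10×4 + 5×4 + 7×5 + 9×2 = 160
B: 7×3 + 4×1 + 10×3 + 5×1 + 7×4 + 9×3 = 115
C: 7×4 + 4×5 + 10×5 + 5×2 + 7×1 + 9×4 = 151
D: 7×2 + 4×2 + 10×1 + 5×3 + 7×3 + 9×1 = 77
E: 7×1 + 4×4 + 10×2 + 5×5 + 7×2 + 9×5 = 127

A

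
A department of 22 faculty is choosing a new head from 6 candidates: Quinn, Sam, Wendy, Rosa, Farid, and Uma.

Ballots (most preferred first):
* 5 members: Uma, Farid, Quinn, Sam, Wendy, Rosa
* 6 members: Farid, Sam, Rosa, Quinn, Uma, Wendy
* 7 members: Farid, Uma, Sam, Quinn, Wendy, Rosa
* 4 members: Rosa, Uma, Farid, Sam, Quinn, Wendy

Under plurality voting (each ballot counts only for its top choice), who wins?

First-place votes: Quinn 0, Sam 0, Wendy 0, Rosa 4, Farid 13, Uma 5.

Farid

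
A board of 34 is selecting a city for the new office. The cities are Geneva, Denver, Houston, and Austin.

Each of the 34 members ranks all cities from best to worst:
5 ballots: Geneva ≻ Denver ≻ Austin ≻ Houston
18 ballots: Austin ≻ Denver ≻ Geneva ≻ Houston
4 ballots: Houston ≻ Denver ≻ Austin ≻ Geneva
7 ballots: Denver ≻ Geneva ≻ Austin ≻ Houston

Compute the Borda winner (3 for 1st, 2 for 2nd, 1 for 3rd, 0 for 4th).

Denver

Geneva: 5×3 + 18×1 + 4×0 + 7×2 = 47
Denver: 5×2 + 18×2 + 4×2 + 7×3 = 75
Houston: 5×0 + 18×0 + 4×3 + 7×0 = 12
Austin: 5×1 + 18×3 + 4×1 + 7×1 = 70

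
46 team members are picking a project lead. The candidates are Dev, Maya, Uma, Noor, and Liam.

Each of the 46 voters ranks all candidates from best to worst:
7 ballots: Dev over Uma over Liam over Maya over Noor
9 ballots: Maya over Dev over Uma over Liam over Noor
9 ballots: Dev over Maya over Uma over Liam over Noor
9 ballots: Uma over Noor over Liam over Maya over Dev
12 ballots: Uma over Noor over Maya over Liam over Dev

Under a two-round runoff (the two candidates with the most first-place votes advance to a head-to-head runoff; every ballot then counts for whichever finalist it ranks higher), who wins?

Round 1 first-place votes: Dev 16, Maya 9, Uma 21, Noor 0, Liam 0. Uma and Dev advance.
Runoff: Uma is ranked above Dev on 21 ballots, Dev above Uma on 25.

Dev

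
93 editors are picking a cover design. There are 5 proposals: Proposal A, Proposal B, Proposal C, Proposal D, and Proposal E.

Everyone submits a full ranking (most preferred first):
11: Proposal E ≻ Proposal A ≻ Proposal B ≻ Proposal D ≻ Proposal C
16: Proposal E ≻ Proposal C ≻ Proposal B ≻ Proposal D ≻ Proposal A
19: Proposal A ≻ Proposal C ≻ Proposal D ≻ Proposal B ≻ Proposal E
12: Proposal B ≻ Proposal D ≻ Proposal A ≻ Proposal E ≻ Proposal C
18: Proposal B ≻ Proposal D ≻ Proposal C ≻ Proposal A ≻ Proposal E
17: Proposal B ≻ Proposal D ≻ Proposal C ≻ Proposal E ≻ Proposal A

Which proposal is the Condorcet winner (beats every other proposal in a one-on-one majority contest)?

Proposal B vs Proposal A: 63–30
Proposal B vs Proposal C: 58–35
Proposal B vs Proposal D: 74–19
Proposal B vs Proposal E: 66–27
Proposal B beats every other proposal.

Proposal B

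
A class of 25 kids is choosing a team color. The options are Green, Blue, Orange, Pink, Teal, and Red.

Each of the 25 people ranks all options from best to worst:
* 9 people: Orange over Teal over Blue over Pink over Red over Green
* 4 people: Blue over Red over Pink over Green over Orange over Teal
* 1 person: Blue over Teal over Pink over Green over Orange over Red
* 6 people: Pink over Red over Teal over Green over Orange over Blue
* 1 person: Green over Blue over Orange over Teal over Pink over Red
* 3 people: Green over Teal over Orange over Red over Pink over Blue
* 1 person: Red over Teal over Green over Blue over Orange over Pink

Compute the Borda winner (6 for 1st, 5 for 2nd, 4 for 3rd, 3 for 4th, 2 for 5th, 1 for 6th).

Green: 9×1 + 4×3 + 1×3 + 6×3 + 1×6 + 3×6 + 1×4 = 70
Blue: 9×4 + 4×6 + 1×6 + 6×1 + 1×5 + 3×1 + 1×3 = 83
Orange: 9×6 + 4×2 + 1×2 + 6×2 + 1×4 + 3×4 + 1×2 = 94
Pink: 9×3 + 4×4 + 1×4 + 6×6 + 1×2 + 3×2 + 1×1 = 92
Teal: 9×5 + 4×1 + 1×5 + 6×4 + 1×3 + 3×5 + 1×5 = 101
Red: 9×2 + 4×5 + 1×1 + 6×5 + 1×1 + 3×3 + 1×6 = 85

Teal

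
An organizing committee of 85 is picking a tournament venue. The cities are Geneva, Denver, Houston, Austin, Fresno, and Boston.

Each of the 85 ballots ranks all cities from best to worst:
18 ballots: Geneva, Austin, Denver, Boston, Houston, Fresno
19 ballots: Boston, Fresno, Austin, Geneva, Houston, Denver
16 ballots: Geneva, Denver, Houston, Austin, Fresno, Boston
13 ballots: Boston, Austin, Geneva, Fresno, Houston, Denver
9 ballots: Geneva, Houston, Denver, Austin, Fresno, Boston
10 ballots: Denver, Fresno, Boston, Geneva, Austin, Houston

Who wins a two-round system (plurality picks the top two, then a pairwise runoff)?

Geneva

Round 1 first-place votes: Geneva 43, Denver 10, Houston 0, Austin 0, Fresno 0, Boston 32. Geneva and Boston advance.
Runoff: Geneva is ranked above Boston on 43 ballots, Boston above Geneva on 42.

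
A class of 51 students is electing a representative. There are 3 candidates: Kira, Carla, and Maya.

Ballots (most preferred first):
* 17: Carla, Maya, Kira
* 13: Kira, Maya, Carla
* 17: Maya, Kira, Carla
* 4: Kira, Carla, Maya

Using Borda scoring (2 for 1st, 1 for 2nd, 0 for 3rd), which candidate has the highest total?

Kira: 17×0 + 13×2 + 17×1 + 4×2 = 51
Carla: 17×2 + 13×0 + 17×0 + 4×1 = 38
Maya: 17×1 + 13×1 + 17×2 + 4×0 = 64

Maya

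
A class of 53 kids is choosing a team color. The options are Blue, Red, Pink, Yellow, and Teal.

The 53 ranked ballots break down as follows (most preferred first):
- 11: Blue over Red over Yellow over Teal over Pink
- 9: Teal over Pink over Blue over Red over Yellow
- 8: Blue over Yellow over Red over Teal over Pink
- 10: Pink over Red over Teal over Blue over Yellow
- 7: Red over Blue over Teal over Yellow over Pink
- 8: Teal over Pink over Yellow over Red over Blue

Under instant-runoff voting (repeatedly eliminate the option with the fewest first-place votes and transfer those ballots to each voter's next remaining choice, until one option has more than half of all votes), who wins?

Teal

Round 1: Blue 19, Red 7, Pink 10, Yellow 0, Teal 17. Yellow eliminated.
Round 2: Blue 19, Red 7, Pink 10, Teal 17. Red eliminated.
Round 3: Blue 26, Pink 10, Teal 17. Pink eliminated.
Round 4: Blue 26, Teal 27. Teal has a majority (≥27).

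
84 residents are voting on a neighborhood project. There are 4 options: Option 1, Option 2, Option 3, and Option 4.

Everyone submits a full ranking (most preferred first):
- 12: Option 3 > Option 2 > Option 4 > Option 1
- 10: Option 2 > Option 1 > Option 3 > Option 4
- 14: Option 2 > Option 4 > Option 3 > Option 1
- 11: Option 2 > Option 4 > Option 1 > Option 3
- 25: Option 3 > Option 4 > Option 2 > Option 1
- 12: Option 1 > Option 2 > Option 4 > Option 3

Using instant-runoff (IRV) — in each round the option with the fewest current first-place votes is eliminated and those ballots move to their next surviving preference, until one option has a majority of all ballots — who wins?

Option 2

Round 1: Option 1 12, Option 2 35, Option 3 37, Option 4 0. Option 4 eliminated.
Round 2: Option 1 12, Option 2 35, Option 3 37. Option 1 eliminated.
Round 3: Option 2 47, Option 3 37. Option 2 has a majority (≥43).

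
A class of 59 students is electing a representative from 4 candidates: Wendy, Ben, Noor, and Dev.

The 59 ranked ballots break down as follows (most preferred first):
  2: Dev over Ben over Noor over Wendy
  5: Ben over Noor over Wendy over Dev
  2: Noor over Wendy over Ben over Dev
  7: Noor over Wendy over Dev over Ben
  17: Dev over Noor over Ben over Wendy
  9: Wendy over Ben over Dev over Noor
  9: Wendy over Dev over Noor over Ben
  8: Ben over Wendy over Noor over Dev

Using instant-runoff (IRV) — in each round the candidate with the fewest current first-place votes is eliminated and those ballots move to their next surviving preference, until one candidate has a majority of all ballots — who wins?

Wendy

Round 1: Wendy 18, Ben 13, Noor 9, Dev 19. Noor eliminated.
Round 2: Wendy 27, Ben 13, Dev 19. Ben eliminated.
Round 3: Wendy 40, Dev 19. Wendy has a majority (≥30).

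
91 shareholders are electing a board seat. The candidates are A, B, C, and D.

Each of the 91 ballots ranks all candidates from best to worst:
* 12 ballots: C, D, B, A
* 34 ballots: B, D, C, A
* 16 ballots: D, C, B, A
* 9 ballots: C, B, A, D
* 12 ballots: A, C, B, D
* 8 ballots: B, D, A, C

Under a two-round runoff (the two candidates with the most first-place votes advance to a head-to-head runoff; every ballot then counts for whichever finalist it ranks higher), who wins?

C

Round 1 first-place votes: A 12, B 42, C 21, D 16. B and C advance.
Runoff: B is ranked above C on 42 ballots, C above B on 49.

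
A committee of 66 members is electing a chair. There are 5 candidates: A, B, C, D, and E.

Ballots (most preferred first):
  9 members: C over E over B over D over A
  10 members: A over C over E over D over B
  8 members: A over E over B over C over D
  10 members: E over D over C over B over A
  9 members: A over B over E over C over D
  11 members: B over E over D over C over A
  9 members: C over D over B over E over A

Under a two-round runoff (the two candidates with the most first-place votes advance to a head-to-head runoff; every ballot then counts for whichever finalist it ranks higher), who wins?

C

Round 1 first-place votes: A 27, B 11, C 18, D 0, E 10. A and C advance.
Runoff: A is ranked above C on 27 ballots, C above A on 39.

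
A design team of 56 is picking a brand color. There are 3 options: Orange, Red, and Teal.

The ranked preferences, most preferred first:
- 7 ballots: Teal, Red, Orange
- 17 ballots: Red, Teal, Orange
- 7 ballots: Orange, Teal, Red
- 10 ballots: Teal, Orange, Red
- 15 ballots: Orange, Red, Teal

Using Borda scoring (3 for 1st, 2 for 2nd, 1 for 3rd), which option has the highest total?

Orange: 7×1 + 17×1 + 7×3 + 10×2 + 15×3 = 110
Red: 7×2 + 17×3 + 7×1 + 10×1 + 15×2 = 112
Teal: 7×3 + 17×2 + 7×2 + 10×3 + 15×1 = 114

Teal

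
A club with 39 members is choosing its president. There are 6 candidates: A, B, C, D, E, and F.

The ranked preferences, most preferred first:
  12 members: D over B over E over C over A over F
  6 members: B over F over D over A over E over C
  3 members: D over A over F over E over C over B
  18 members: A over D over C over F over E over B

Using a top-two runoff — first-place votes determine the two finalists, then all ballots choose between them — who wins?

Round 1 first-place votes: A 18, B 6, C 0, D 15, E 0, F 0. A and D advance.
Runoff: A is ranked above D on 18 ballots, D above A on 21.

D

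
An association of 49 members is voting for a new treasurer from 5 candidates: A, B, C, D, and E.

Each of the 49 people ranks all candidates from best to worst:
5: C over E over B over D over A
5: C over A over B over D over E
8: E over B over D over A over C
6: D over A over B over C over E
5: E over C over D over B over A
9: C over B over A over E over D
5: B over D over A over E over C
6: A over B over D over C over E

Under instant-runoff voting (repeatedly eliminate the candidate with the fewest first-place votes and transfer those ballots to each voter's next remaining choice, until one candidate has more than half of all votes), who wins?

D

Round 1: A 6, B 5, C 19, D 6, E 13. B eliminated.
Round 2: A 6, C 19, D 11, E 13. A eliminated.
Round 3: C 19, D 17, E 13. E eliminated.
Round 4: C 24, D 25. D has a majority (≥25).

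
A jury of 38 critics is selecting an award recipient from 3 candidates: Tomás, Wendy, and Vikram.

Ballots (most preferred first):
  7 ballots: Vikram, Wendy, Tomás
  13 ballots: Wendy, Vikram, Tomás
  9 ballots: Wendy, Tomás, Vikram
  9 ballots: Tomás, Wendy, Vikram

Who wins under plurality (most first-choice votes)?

First-place votes: Tomás 9, Wendy 22, Vikram 7.

Wendy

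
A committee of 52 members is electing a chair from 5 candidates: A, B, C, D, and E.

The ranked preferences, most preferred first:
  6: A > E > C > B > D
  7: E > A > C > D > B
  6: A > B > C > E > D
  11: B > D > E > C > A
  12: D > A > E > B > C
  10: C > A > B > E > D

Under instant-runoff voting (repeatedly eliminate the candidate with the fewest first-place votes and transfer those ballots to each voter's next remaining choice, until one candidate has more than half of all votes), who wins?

A

Round 1: A 12, B 11, C 10, D 12, E 7. E eliminated.
Round 2: A 19, B 11, C 10, D 12. C eliminated.
Round 3: A 29, B 11, D 12. A has a majority (≥27).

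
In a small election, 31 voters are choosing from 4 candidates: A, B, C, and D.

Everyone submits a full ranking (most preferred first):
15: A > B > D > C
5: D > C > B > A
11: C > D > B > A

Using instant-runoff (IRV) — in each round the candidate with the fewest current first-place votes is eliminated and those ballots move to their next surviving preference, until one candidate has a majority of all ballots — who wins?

Round 1: A 15, B 0, C 11, D 5. B eliminated.
Round 2: A 15, C 11, D 5. D eliminated.
Round 3: A 15, C 16. C has a majority (≥16).

C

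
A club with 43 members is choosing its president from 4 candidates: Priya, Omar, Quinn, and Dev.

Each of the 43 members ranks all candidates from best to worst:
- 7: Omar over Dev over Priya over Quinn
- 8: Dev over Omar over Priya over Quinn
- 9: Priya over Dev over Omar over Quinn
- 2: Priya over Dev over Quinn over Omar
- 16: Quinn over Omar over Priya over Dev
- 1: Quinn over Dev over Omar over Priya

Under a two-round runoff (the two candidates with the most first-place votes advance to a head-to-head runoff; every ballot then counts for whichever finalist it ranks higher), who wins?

Priya

Round 1 first-place votes: Priya 11, Omar 7, Quinn 17, Dev 8. Quinn and Priya advance.
Runoff: Quinn is ranked above Priya on 17 ballots, Priya above Quinn on 26.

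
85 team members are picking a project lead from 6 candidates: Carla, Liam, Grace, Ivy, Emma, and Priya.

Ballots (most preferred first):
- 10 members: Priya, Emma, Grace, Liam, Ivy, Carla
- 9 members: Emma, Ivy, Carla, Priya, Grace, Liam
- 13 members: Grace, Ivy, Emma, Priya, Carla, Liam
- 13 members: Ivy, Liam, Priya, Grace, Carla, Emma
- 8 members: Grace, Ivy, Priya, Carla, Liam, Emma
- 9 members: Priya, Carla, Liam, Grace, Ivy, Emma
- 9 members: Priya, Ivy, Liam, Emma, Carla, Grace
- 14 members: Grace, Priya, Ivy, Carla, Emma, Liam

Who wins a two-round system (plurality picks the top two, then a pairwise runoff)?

Priya

Round 1 first-place votes: Carla 0, Liam 0, Grace 35, Ivy 13, Emma 9, Priya 28. Grace and Priya advance.
Runoff: Grace is ranked above Priya on 35 ballots, Priya above Grace on 50.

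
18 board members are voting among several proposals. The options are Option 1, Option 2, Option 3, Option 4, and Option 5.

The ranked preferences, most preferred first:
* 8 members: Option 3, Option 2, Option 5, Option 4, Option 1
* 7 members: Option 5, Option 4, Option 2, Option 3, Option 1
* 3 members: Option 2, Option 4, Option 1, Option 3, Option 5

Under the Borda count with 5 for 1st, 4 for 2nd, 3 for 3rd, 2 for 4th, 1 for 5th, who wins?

Option 2

Option 1: 8×1 + 7×1 + 3×3 = 24
Option 2: 8×4 + 7×3 + 3×5 = 68
Option 3: 8×5 + 7×2 + 3×2 = 60
Option 4: 8×2 + 7×4 + 3×4 = 56
Option 5: 8×3 + 7×5 + 3×1 = 62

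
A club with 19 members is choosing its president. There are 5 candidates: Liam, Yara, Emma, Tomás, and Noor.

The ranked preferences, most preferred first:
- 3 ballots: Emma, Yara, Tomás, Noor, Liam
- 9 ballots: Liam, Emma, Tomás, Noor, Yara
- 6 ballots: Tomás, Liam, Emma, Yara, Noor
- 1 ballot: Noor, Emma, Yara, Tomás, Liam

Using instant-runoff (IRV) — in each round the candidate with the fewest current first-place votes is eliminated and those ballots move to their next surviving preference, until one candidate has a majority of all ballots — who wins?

Round 1: Liam 9, Yara 0, Emma 3, Tomás 6, Noor 1. Yara eliminated.
Round 2: Liam 9, Emma 3, Tomás 6, Noor 1. Noor eliminated.
Round 3: Liam 9, Emma 4, Tomás 6. Emma eliminated.
Round 4: Liam 9, Tomás 10. Tomás has a majority (≥10).

Tomás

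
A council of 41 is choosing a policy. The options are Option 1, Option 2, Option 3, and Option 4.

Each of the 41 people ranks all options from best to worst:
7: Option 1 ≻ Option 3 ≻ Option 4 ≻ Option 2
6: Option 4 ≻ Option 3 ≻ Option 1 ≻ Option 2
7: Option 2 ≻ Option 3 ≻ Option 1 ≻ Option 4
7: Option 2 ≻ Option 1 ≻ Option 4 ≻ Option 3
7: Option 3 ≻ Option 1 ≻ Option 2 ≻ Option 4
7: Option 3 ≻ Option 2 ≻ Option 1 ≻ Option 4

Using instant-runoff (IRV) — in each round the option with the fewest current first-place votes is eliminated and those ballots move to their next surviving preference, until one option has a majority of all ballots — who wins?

Round 1: Option 1 7, Option 2 14, Option 3 14, Option 4 6. Option 4 eliminated.
Round 2: Option 1 7, Option 2 14, Option 3 20. Option 1 eliminated.
Round 3: Option 2 14, Option 3 27. Option 3 has a majority (≥21).

Option 3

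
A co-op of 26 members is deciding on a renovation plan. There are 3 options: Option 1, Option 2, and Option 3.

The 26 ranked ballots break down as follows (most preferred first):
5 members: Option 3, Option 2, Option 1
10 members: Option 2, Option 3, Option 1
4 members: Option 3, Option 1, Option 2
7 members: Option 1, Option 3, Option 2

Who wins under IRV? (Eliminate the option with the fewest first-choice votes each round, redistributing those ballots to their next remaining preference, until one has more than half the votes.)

Option 3

Round 1: Option 1 7, Option 2 10, Option 3 9. Option 1 eliminated.
Round 2: Option 2 10, Option 3 16. Option 3 has a majority (≥14).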